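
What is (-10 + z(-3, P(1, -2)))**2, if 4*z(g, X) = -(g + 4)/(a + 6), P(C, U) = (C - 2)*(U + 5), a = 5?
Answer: 194481/1936 ≈ 100.46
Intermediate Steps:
P(C, U) = (-2 + C)*(5 + U)
z(g, X) = -1/11 - g/44 (z(g, X) = (-(g + 4)/(5 + 6))/4 = (-(4 + g)/11)/4 = (-(4/11 + g/11))/4 = (-4/11 - g/11)/4 = -1/11 - g/44)
(-10 + z(-3, P(1, -2)))**2 = (-10 + (-1/11 - 1/44*(-3)))**2 = (-10 + (-1/11 + 3/44))**2 = (-10 - 1/44)**2 = (-441/44)**2 = 194481/1936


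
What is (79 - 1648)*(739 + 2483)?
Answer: -5055318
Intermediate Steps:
(79 - 1648)*(739 + 2483) = -1569*3222 = -5055318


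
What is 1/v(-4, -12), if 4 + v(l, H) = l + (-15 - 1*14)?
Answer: -1/37 ≈ -0.027027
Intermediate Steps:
v(l, H) = -33 + l (v(l, H) = -4 + (l + (-15 - 1*14)) = -4 + (l + (-15 - 14)) = -4 + (l - 29) = -4 + (-29 + l) = -33 + l)
1/v(-4, -12) = 1/(-33 - 4) = 1/(-37) = -1/37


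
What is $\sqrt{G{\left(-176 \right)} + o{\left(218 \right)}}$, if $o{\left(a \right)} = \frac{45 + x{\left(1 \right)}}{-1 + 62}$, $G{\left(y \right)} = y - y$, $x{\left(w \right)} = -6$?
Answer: $\frac{\sqrt{2379}}{61} \approx 0.79959$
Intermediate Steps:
$G{\left(y \right)} = 0$
$o{\left(a \right)} = \frac{39}{61}$ ($o{\left(a \right)} = \frac{45 - 6}{-1 + 62} = \frac{39}{61}$)
$\sqrt{G{\left(-176 \right)} + o{\left(218 \right)}} = \sqrt{0 + \frac{39}{61}} = \sqrt{\frac{39}{61}} = \frac{\sqrt{2379}}{61}$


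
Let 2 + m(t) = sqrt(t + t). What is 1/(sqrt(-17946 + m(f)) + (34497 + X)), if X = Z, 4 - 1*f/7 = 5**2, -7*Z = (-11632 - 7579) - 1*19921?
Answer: 7/(280611 + 7*sqrt(7)*sqrt(-2564 + I*sqrt(6))) ≈ 2.4945e-5 - 8.3366e-8*I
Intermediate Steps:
Z = 39132/7 (Z = -((-11632 - 7579) - 1*19921)/7 = -(-19211 - 19921)/7 = -1/7*(-39132) = 39132/7 ≈ 5590.3)
f = -147 (f = 28 - 7*5**2 = 28 - 7*25 = 28 - 175 = -147)
X = 39132/7 ≈ 5590.3
m(t) = -2 + sqrt(2)*sqrt(t) (m(t) = -2 + sqrt(t + t) = -2 + sqrt(2*t) = -2 + sqrt(2)*sqrt(t))
1/(sqrt(-17946 + m(f)) + (34497 + X)) = 1/(sqrt(-17946 + (-2 + sqrt(2)*sqrt(-147))) + (34497 + 39132/7)) = 1/(sqrt(-17946 + (-2 + sqrt(2)*(7*I*sqrt(3)))) + 280611/7) = 1/(sqrt(-17946 + (-2 + 7*I*sqrt(6))) + 280611/7) = 1/(sqrt(-17948 + 7*I*sqrt(6)) + 280611/7) = 1/(280611/7 + sqrt(-17948 + 7*I*sqrt(6)))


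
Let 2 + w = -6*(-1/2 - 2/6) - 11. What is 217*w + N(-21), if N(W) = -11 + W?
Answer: -1768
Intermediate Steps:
w = -8 (w = -2 + (-6*(-1/2 - 2/6) - 11) = -2 + (-6*(-1*½ - 2*⅙) - 11) = -2 + (-6*(-½ - ⅓) - 11) = -2 + (-6*(-⅚) - 11) = -2 + (5 - 11) = -2 - 6 = -8)
217*w + N(-21) = 217*(-8) + (-11 - 21) = -1736 - 32 = -1768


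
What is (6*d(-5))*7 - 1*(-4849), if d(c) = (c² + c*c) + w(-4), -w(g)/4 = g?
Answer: 7621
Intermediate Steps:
w(g) = -4*g
d(c) = 16 + 2*c² (d(c) = (c² + c*c) - 4*(-4) = (c² + c²) + 16 = 2*c² + 16 = 16 + 2*c²)
(6*d(-5))*7 - 1*(-4849) = (6*(16 + 2*(-5)²))*7 - 1*(-4849) = (6*(16 + 2*25))*7 + 4849 = (6*(16 + 50))*7 + 4849 = (6*66)*7 + 4849 = 396*7 + 4849 = 2772 + 4849 = 7621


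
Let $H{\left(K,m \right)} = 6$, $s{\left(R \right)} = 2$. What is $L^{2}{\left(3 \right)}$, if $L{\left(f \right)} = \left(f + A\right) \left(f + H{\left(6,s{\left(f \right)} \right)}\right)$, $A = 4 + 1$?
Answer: $5184$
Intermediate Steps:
$A = 5$
$L{\left(f \right)} = \left(5 + f\right) \left(6 + f\right)$ ($L{\left(f \right)} = \left(f + 5\right) \left(f + 6\right) = \left(5 + f\right) \left(6 + f\right)$)
$L^{2}{\left(3 \right)} = \left(30 + 3^{2} + 11 \cdot 3\right)^{2} = \left(30 + 9 + 33\right)^{2} = 72^{2} = 5184$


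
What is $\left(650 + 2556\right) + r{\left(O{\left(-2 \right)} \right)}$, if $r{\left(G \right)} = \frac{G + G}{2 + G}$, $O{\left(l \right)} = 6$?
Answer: $\frac{6415}{2} \approx 3207.5$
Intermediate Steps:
$r{\left(G \right)} = \frac{2 G}{2 + G}$
$\left(650 + 2556\right) + r{\left(O{\left(-2 \right)} \right)} = \left(650 + 2556\right) + 2 \cdot 6 \frac{1}{2 + 6} = 3206 + 2 \cdot 6 \cdot \frac{1}{8} = 3206 + \frac{3}{2} = \frac{6415}{2}$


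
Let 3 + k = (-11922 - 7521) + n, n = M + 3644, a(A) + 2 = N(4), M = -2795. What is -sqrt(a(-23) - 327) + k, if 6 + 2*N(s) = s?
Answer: -18597 - I*sqrt(330) ≈ -18597.0 - 18.166*I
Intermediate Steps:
N(s) = -3 + s/2
a(A) = -3 (a(A) = -2 + (-3 + (1/2)*4) = -2 + (-3 + 2) = -2 - 1 = -3)
n = 849 (n = -2795 + 3644 = 849)
k = -18597 (k = -3 + ((-11922 - 7521) + 849) = -3 + (-19443 + 849) = -3 - 18594 = -18597)
-sqrt(a(-23) - 327) + k = -sqrt(-3 - 327) - 18597 = -sqrt(-330) - 18597 = -I*sqrt(330) - 18597 = -18597 - I*sqrt(330)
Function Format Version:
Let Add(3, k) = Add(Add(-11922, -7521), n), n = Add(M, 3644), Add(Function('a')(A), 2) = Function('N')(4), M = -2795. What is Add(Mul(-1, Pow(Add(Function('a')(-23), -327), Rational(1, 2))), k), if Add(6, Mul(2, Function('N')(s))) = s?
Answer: Add(-18597, Mul(-1, I, Pow(330, Rational(1, 2)))) ≈ Add(-18597., Mul(-18.166, I))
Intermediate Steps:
Function('N')(s) = Add(-3, Mul(Rational(1, 2), s))
Function('a')(A) = -3 (Function('a')(A) = Add(-2, Add(-3, Mul(Rational(1, 2), 4))) = Add(-2, Add(-3, 2)) = Add(-2, -1) = -3)
n = 849 (n = Add(-2795, 3644) = 849)
k = -18597 (k = Add(-3, Add(Add(-11922, -7521), 849)) = Add(-3, Add(-19443, 849)) = Add(-3, -18594) = -18597)
Add(Mul(-1, Pow(Add(Function('a')(-23), -327), Rational(1, 2))), k) = Add(Mul(-1, Pow(Add(-3, -327), Rational(1, 2))), -18597) = Add(Mul(-1, Pow(-330, Rational(1, 2))), -18597) = Add(Mul(-1, Mul(I, Pow(330, Rational(1, 2)))), -18597) = Add(Mul(-1, I, Pow(330, Rational(1, 2))), -18597) = Add(-18597, Mul(-1, I, Pow(330, Rational(1, 2))))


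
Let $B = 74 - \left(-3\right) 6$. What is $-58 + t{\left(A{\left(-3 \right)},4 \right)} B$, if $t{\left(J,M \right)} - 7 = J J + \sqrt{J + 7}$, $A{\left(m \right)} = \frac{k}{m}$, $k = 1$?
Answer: $\frac{5366}{9} + \frac{184 \sqrt{15}}{3} \approx 833.77$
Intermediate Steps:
$A{\left(m \right)} = \frac{1}{m}$ ($A{\left(m \right)} = 1 \frac{1}{m} = \frac{1}{m}$)
$t{\left(J,M \right)} = 7 + J^{2} + \sqrt{7 + J}$ ($t{\left(J,M \right)} = 7 + \left(J J + \sqrt{J + 7}\right) = 7 + \left(J^{2} + \sqrt{7 + J}\right) = 7 + J^{2} + \sqrt{7 + J}$)
$B = 92$ ($B = 74 - -18 = 74 + 18 = 92$)
$-58 + t{\left(A{\left(-3 \right)},4 \right)} B = -58 + \left(7 + \left(\frac{1}{-3}\right)^{2} + \sqrt{7 + \frac{1}{-3}}\right) 92 = -58 + \left(7 + \left(- \frac{1}{3}\right)^{2} + \sqrt{7 - \frac{1}{3}}\right) 92 = -58 + \left(7 + \frac{1}{9} + \sqrt{\frac{20}{3}}\right) 92 = -58 + \left(7 + \frac{1}{9} + \frac{2 \sqrt{15}}{3}\right) 92 = -58 + \left(\frac{64}{9} + \frac{2 \sqrt{15}}{3}\right) 92 = -58 + \left(\frac{5888}{9} + \frac{184 \sqrt{15}}{3}\right) = \frac{5366}{9} + \frac{184 \sqrt{15}}{3}$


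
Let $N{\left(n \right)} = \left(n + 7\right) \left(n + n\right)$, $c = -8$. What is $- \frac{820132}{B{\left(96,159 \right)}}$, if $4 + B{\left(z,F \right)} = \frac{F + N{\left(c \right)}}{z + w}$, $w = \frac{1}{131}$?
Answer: $\frac{10314800164}{27383} \approx 3.7669 \cdot 10^{5}$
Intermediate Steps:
$N{\left(n \right)} = 2 n \left(7 + n\right)$ ($N{\left(n \right)} = \left(7 + n\right) 2 n = 2 n \left(7 + n\right)$)
$w = \frac{1}{131} \approx 0.0076336$
$B{\left(z,F \right)} = -4 + \frac{16 + F}{\frac{1}{131} + z}$ ($B{\left(z,F \right)} = -4 + \frac{F + 2 \left(-8\right) \left(7 - 8\right)}{z + \frac{1}{131}} = -4 + \frac{F + 2 \left(-8\right) \left(-1\right)}{\frac{1}{131} + z} = -4 + \frac{F + 16}{\frac{1}{131} + z} = -4 + \frac{16 + F}{\frac{1}{131} + z}$)
$- \frac{820132}{B{\left(96,159 \right)}} = - \frac{820132}{\frac{1}{1 + 131 \cdot 96} \left(2092 - 50304 + 131 \cdot 159\right)} = - \frac{820132}{\frac{1}{1 + 12576} \left(2092 - 50304 + 20829\right)} = - \frac{820132}{\frac{1}{12577} \left(-27383\right)} = - \frac{820132}{- \frac{27383}{12577}} = \left(-820132\right) \left(- \frac{12577}{27383}\right) = \frac{10314800164}{27383}$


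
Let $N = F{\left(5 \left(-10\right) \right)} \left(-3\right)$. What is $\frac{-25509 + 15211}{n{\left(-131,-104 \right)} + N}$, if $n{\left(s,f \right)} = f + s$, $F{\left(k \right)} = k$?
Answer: $\frac{10298}{85} \approx 121.15$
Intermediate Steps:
$N = 150$ ($N = 5 \left(-10\right) \left(-3\right) = \left(-50\right) \left(-3\right) = 150$)
$\frac{-25509 + 15211}{n{\left(-131,-104 \right)} + N} = \frac{-25509 + 15211}{\left(-104 - 131\right) + 150} = - \frac{10298}{-235 + 150} = - \frac{10298}{-85} = \left(-10298\right) \left(- \frac{1}{85}\right) = \frac{10298}{85}$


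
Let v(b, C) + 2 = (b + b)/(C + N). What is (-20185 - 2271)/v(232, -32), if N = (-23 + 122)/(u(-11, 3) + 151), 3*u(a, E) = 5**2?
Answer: 24058396/17985 ≈ 1337.7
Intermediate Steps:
u(a, E) = 25/3 (u(a, E) = (1/3)*5**2 = (1/3)*25 = 25/3)
N = 297/478 (N = (-23 + 122)/(25/3 + 151) = 99/(478/3) = 99*(3/478) = 297/478 ≈ 0.62134)
v(b, C) = -2 + 2*b/(297/478 + C) (v(b, C) = -2 + (b + b)/(C + 297/478) = -2 + (2*b)/(297/478 + C) = -2 + 2*b/(297/478 + C))
(-20185 - 2271)/v(232, -32) = (-20185 - 2271)/((2*(-297 - 478*(-32) + 478*232)/(297 + 478*(-32)))) = -22456*(297 - 15296)/(2*(-297 + 15296 + 110896)) = -22456/(2*125895/(-14999)) = -22456/(2*(-1/14999)*125895) = -22456/(-251790/14999) = -22456*(-14999/251790) = 24058396/17985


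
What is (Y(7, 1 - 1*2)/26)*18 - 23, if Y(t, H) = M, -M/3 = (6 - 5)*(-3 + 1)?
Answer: -245/13 ≈ -18.846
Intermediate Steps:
M = 6 (M = -3*(6 - 5)*(-3 + 1) = -3*(-2) = 6)
Y(t, H) = 6
(Y(7, 1 - 1*2)/26)*18 - 23 = (6/26)*18 - 23 = (6*(1/26))*18 - 23 = (3/13)*18 - 23 = 54/13 - 23 = -245/13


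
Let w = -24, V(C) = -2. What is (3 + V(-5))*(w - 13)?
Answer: -37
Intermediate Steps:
(3 + V(-5))*(w - 13) = (3 - 2)*(-24 - 13) = 1*(-37) = -37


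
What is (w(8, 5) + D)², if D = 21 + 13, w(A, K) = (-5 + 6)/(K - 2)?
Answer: 10609/9 ≈ 1178.8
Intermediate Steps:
w(A, K) = 1/(-2 + K)
D = 34
(w(8, 5) + D)² = (1/(-2 + 5) + 34)² = (1/3 + 34)² = (⅓ + 34)² = (103/3)² = 10609/9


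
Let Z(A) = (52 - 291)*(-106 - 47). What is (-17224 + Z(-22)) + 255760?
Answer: 275103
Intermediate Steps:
Z(A) = 36567 (Z(A) = -239*(-153) = 36567)
(-17224 + Z(-22)) + 255760 = (-17224 + 36567) + 255760 = 19343 + 255760 = 275103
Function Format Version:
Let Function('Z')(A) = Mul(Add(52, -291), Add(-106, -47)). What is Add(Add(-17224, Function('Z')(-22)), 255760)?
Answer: 275103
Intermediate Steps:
Function('Z')(A) = 36567 (Function('Z')(A) = Mul(-239, -153) = 36567)
Add(Add(-17224, Function('Z')(-22)), 255760) = Add(Add(-17224, 36567), 255760) = Add(19343, 255760) = 275103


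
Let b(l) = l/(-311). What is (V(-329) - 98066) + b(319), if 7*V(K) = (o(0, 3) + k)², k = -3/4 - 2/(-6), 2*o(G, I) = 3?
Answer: -30742783201/313488 ≈ -98067.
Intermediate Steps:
o(G, I) = 3/2 (o(G, I) = (½)*3 = 3/2)
k = -5/12 (k = -3*¼ - 2*(-⅙) = -¾ + ⅓ = -5/12 ≈ -0.41667)
b(l) = -l/311 (b(l) = l*(-1/311) = -l/311)
V(K) = 169/1008 (V(K) = (3/2 - 5/12)²/7 = (13/12)²/7 = (⅐)*(169/144) = 169/1008)
(V(-329) - 98066) + b(319) = (169/1008 - 98066) - 1/311*319 = -98850359/1008 - 319/311 = -30742783201/313488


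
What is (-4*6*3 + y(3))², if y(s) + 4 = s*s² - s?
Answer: 2704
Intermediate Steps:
y(s) = -4 + s³ - s (y(s) = -4 + (s*s² - s) = -4 + (s³ - s) = -4 + s³ - s)
(-4*6*3 + y(3))² = (-4*6*3 + (-4 + 3³ - 1*3))² = (-24*3 + (-4 + 27 - 3))² = (-72 + 20)² = (-52)² = 2704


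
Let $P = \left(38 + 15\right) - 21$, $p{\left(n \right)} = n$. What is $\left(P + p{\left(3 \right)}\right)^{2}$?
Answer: $1225$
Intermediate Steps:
$P = 32$ ($P = 53 - 21 = 32$)
$\left(P + p{\left(3 \right)}\right)^{2} = \left(32 + 3\right)^{2} = 35^{2} = 1225$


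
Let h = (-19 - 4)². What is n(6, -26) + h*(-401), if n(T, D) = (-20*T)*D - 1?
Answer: -209010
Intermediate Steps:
h = 529 (h = (-23)² = 529)
n(T, D) = -1 - 20*D*T (n(T, D) = -20*D*T - 1 = -1 - 20*D*T)
n(6, -26) + h*(-401) = (-1 - 20*(-26)*6) + 529*(-401) = (-1 + 3120) - 212129 = 3119 - 212129 = -209010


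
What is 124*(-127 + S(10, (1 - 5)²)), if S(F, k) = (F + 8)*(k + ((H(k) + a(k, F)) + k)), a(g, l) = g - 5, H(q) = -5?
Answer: 69068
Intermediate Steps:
a(g, l) = -5 + g
S(F, k) = (-10 + 3*k)*(8 + F) (S(F, k) = (F + 8)*(k + ((-5 + (-5 + k)) + k)) = (8 + F)*(k + ((-10 + k) + k)) = (8 + F)*(k + (-10 + 2*k)) = (8 + F)*(-10 + 3*k) = (-10 + 3*k)*(8 + F))
124*(-127 + S(10, (1 - 5)²)) = 124*(-127 + (-80 - 10*10 + 24*(1 - 5)² + 3*10*(1 - 5)²)) = 124*(-127 + (-80 - 100 + 24*(-4)² + 3*10*(-4)²)) = 124*(-127 + (-80 - 100 + 24*16 + 3*10*16)) = 124*(-127 + (-80 - 100 + 384 + 480)) = 124*(-127 + 684) = 124*557 = 69068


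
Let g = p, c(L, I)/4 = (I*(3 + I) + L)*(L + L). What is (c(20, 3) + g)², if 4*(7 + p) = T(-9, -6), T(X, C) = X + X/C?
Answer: 2358947761/64 ≈ 3.6859e+7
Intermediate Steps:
c(L, I) = 8*L*(L + I*(3 + I)) (c(L, I) = 4*((I*(3 + I) + L)*(L + L)) = 4*((L + I*(3 + I))*(2*L)) = 4*(2*L*(L + I*(3 + I))) = 8*L*(L + I*(3 + I)))
p = -71/8 (p = -7 + (-9 - 9/(-6))/4 = -7 + (-9 - 9*(-⅙))/4 = -7 + (-9 + 3/2)/4 = -7 + (¼)*(-15/2) = -7 - 15/8 = -71/8 ≈ -8.8750)
g = -71/8 ≈ -8.8750
(c(20, 3) + g)² = (8*20*(20 + 3² + 3*3) - 71/8)² = (8*20*(20 + 9 + 9) - 71/8)² = (8*20*38 - 71/8)² = (6080 - 71/8)² = (48569/8)² = 2358947761/64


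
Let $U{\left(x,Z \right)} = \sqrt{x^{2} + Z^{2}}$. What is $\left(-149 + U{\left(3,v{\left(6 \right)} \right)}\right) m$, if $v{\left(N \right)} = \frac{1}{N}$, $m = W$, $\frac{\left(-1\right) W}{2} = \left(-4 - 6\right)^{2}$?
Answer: $29800 - \frac{500 \sqrt{13}}{3} \approx 29199.0$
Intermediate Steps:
$W = -200$ ($W = - 2 \left(-4 - 6\right)^{2} = - 2 \left(-10\right)^{2} = \left(-2\right) 100 = -200$)
$m = -200$
$U{\left(x,Z \right)} = \sqrt{Z^{2} + x^{2}}$
$\left(-149 + U{\left(3,v{\left(6 \right)} \right)}\right) m = \left(-149 + \sqrt{\left(\frac{1}{6}\right)^{2} + 3^{2}}\right) \left(-200\right) = \left(-149 + \sqrt{\left(\frac{1}{6}\right)^{2} + 9}\right) \left(-200\right) = \left(-149 + \sqrt{\frac{1}{36} + 9}\right) \left(-200\right) = \left(-149 + \sqrt{\frac{325}{36}}\right) \left(-200\right) = \left(-149 + \frac{5 \sqrt{13}}{6}\right) \left(-200\right) = 29800 - \frac{500 \sqrt{13}}{3}$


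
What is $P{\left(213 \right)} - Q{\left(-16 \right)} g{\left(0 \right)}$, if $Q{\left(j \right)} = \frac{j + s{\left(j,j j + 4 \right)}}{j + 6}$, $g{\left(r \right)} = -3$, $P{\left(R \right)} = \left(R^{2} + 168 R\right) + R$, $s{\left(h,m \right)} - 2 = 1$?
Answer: $\frac{813699}{10} \approx 81370.0$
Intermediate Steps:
$s{\left(h,m \right)} = 3$ ($s{\left(h,m \right)} = 2 + 1 = 3$)
$P{\left(R \right)} = R^{2} + 169 R$
$Q{\left(j \right)} = \frac{3 + j}{6 + j}$ ($Q{\left(j \right)} = \frac{j + 3}{j + 6} = \frac{3 + j}{6 + j}$)
$P{\left(213 \right)} - Q{\left(-16 \right)} g{\left(0 \right)} = 213 \left(169 + 213\right) - \frac{3 - 16}{6 - 16} \left(-3\right) = 213 \cdot 382 - \frac{1}{-10} \left(-13\right) \left(-3\right) = 81366 - \left(- \frac{1}{10}\right) \left(-13\right) \left(-3\right) = 81366 - \frac{13}{10} \left(-3\right) = 81366 - - \frac{39}{10} = 81366 + \frac{39}{10} = \frac{813699}{10}$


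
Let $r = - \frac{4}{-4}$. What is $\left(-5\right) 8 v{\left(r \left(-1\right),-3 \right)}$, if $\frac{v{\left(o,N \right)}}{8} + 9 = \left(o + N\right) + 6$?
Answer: $2240$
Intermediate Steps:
$r = 1$ ($r = \left(-4\right) \left(- \frac{1}{4}\right) = 1$)
$v{\left(o,N \right)} = -24 + 8 N + 8 o$ ($v{\left(o,N \right)} = -72 + 8 \left(\left(o + N\right) + 6\right) = -72 + 8 \left(\left(N + o\right) + 6\right) = -72 + 8 \left(6 + N + o\right) = -72 + \left(48 + 8 N + 8 o\right) = -24 + 8 N + 8 o$)
$\left(-5\right) 8 v{\left(r \left(-1\right),-3 \right)} = \left(-5\right) 8 \left(-24 + 8 \left(-3\right) + 8 \cdot 1 \left(-1\right)\right) = - 40 \left(-24 - 24 + 8 \left(-1\right)\right) = - 40 \left(-24 - 24 - 8\right) = \left(-40\right) \left(-56\right) = 2240$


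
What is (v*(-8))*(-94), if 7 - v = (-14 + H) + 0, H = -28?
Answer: 36848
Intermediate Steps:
v = 49 (v = 7 - ((-14 - 28) + 0) = 7 - (-42 + 0) = 7 - 1*(-42) = 7 + 42 = 49)
(v*(-8))*(-94) = (49*(-8))*(-94) = -392*(-94) = 36848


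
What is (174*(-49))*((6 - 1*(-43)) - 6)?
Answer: -366618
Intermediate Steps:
(174*(-49))*((6 - 1*(-43)) - 6) = -8526*((6 + 43) - 6) = -8526*(49 - 6) = -8526*43 = -366618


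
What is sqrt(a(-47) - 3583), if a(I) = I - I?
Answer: I*sqrt(3583) ≈ 59.858*I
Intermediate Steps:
a(I) = 0
sqrt(a(-47) - 3583) = sqrt(0 - 3583) = sqrt(-3583) = I*sqrt(3583)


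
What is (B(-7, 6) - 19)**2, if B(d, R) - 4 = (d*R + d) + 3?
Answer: 3721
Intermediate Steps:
B(d, R) = 7 + d + R*d (B(d, R) = 4 + ((d*R + d) + 3) = 4 + ((R*d + d) + 3) = 4 + ((d + R*d) + 3) = 4 + (3 + d + R*d) = 7 + d + R*d)
(B(-7, 6) - 19)**2 = ((7 - 7 + 6*(-7)) - 19)**2 = ((7 - 7 - 42) - 19)**2 = (-42 - 19)**2 = (-61)**2 = 3721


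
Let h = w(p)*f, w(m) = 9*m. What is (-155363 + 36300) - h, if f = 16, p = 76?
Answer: -130007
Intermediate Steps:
h = 10944 (h = (9*76)*16 = 684*16 = 10944)
(-155363 + 36300) - h = (-155363 + 36300) - 1*10944 = -119063 - 10944 = -130007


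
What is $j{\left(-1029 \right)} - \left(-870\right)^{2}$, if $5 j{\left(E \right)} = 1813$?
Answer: $- \frac{3782687}{5} \approx -7.5654 \cdot 10^{5}$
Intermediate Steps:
$j{\left(E \right)} = \frac{1813}{5}$ ($j{\left(E \right)} = \frac{1}{5} \cdot 1813 = \frac{1813}{5}$)
$j{\left(-1029 \right)} - \left(-870\right)^{2} = \frac{1813}{5} - \left(-870\right)^{2} = \frac{1813}{5} - 756900 = - \frac{3782687}{5}$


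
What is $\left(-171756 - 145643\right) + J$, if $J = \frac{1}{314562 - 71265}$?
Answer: $- \frac{77222224502}{243297} \approx -3.174 \cdot 10^{5}$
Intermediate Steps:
$J = \frac{1}{243297} \approx 4.1102 \cdot 10^{-6}$
$\left(-171756 - 145643\right) + J = \left(-171756 - 145643\right) + \frac{1}{243297} = -317399 + \frac{1}{243297} = - \frac{77222224502}{243297}$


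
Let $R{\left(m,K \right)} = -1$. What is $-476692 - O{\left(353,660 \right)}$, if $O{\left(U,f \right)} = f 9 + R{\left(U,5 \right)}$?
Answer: $-482631$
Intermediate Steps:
$O{\left(U,f \right)} = -1 + 9 f$ ($O{\left(U,f \right)} = f 9 - 1 = 9 f - 1 = -1 + 9 f$)
$-476692 - O{\left(353,660 \right)} = -476692 - \left(-1 + 9 \cdot 660\right) = -476692 - \left(-1 + 5940\right) = -476692 - 5939 = -482631$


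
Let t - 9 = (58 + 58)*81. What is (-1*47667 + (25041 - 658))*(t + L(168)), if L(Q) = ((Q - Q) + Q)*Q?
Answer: -876153636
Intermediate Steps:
L(Q) = Q**2 (L(Q) = (0 + Q)*Q = Q*Q = Q**2)
t = 9405 (t = 9 + (58 + 58)*81 = 9 + 116*81 = 9 + 9396 = 9405)
(-1*47667 + (25041 - 658))*(t + L(168)) = (-1*47667 + (25041 - 658))*(9405 + 168**2) = (-47667 + 24383)*(9405 + 28224) = -23284*37629 = -876153636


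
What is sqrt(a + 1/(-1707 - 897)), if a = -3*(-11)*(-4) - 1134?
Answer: I*sqrt(2146128915)/1302 ≈ 35.581*I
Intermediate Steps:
a = -1266 (a = 33*(-4) - 1134 = -132 - 1134 = -1266)
sqrt(a + 1/(-1707 - 897)) = sqrt(-1266 + 1/(-1707 - 897)) = sqrt(-1266 + 1/(-2604)) = sqrt(-1266 - 1/2604) = sqrt(-3296665/2604) = I*sqrt(2146128915)/1302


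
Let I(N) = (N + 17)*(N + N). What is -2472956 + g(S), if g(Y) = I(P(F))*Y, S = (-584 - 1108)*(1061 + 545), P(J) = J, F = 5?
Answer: -600290396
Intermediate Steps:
I(N) = 2*N*(17 + N) (I(N) = (17 + N)*(2*N) = 2*N*(17 + N))
S = -2717352 (S = -1692*1606 = -2717352)
g(Y) = 220*Y (g(Y) = (2*5*(17 + 5))*Y = (2*5*22)*Y = 220*Y)
-2472956 + g(S) = -2472956 + 220*(-2717352) = -2472956 - 597817440 = -600290396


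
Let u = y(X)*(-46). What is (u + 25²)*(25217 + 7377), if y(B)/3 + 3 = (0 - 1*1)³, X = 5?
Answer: 38363138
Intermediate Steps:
y(B) = -12 (y(B) = -9 + 3*(0 - 1*1)³ = -9 + 3*(0 - 1)³ = -9 + 3*(-1)³ = -9 + 3*(-1) = -9 - 3 = -12)
u = 552 (u = -12*(-46) = 552)
(u + 25²)*(25217 + 7377) = (552 + 25²)*(25217 + 7377) = (552 + 625)*32594 = 1177*32594 = 38363138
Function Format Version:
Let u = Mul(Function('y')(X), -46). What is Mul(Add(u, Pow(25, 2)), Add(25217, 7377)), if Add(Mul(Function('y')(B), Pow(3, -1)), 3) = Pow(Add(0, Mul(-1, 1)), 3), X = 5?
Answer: 38363138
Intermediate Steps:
Function('y')(B) = -12 (Function('y')(B) = Add(-9, Mul(3, Pow(Add(0, Mul(-1, 1)), 3))) = Add(-9, Mul(3, Pow(Add(0, -1), 3))) = Add(-9, Mul(3, Pow(-1, 3))) = Add(-9, Mul(3, -1)) = Add(-9, -3) = -12)
u = 552 (u = Mul(-12, -46) = 552)
Mul(Add(u, Pow(25, 2)), Add(25217, 7377)) = Mul(Add(552, Pow(25, 2)), Add(25217, 7377)) = Mul(Add(552, 625), 32594) = Mul(1177, 32594) = 38363138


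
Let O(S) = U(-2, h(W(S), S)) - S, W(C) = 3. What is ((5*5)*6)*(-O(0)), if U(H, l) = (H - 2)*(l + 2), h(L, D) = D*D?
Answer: 1200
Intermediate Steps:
h(L, D) = D²
U(H, l) = (-2 + H)*(2 + l)
O(S) = -8 - S - 4*S² (O(S) = (-4 - 2*S² + 2*(-2) - 2*S²) - S = (-4 - 2*S² - 4 - 2*S²) - S = (-8 - 4*S²) - S = -8 - S - 4*S²)
((5*5)*6)*(-O(0)) = ((5*5)*6)*(-(-8 - 1*0 - 4*0²)) = (25*6)*(-(-8 + 0 - 4*0)) = 150*(-(-8 + 0 + 0)) = 150*(-1*(-8)) = 150*8 = 1200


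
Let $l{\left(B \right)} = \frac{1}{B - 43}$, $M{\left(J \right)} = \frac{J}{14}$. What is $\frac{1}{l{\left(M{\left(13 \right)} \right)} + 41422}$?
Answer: $\frac{589}{24397544} \approx 2.4142 \cdot 10^{-5}$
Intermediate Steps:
$M{\left(J \right)} = \frac{J}{14}$ ($M{\left(J \right)} = J \frac{1}{14} = \frac{J}{14}$)
$l{\left(B \right)} = \frac{1}{-43 + B}$
$\frac{1}{l{\left(M{\left(13 \right)} \right)} + 41422} = \frac{1}{\frac{1}{-43 + \frac{1}{14} \cdot 13} + 41422} = \frac{1}{\frac{1}{-43 + \frac{13}{14}} + 41422} = \frac{1}{\frac{1}{- \frac{589}{14}} + 41422} = \frac{1}{- \frac{14}{589} + 41422} = \frac{1}{\frac{24397544}{589}} = \frac{589}{24397544}$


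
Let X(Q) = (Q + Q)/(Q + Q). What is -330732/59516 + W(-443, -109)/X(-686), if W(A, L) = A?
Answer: -6674080/14879 ≈ -448.56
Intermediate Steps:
X(Q) = 1 (X(Q) = (2*Q)/((2*Q)) = (2*Q)*(1/(2*Q)) = 1)
-330732/59516 + W(-443, -109)/X(-686) = -330732/59516 - 443/1 = -330732*1/59516 - 443*1 = -82683/14879 - 443 = -6674080/14879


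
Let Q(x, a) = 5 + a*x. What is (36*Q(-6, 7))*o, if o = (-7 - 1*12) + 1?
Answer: 23976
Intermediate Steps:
o = -18 (o = (-7 - 12) + 1 = -19 + 1 = -18)
(36*Q(-6, 7))*o = (36*(5 + 7*(-6)))*(-18) = (36*(5 - 42))*(-18) = (36*(-37))*(-18) = -1332*(-18) = 23976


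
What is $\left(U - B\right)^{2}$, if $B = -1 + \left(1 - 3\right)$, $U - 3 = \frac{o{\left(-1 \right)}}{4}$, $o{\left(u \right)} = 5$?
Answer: $\frac{841}{16} \approx 52.563$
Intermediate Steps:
$U = \frac{17}{4}$ ($U = 3 + \frac{5}{4} = \frac{17}{4} \approx 4.25$)
$B = -3$ ($B = -1 + \left(1 - 3\right) = -1 - 2 = -3$)
$\left(U - B\right)^{2} = \left(\frac{17}{4} - -3\right)^{2} = \left(\frac{17}{4} + 3\right)^{2} = \left(\frac{29}{4}\right)^{2} = \frac{841}{16}$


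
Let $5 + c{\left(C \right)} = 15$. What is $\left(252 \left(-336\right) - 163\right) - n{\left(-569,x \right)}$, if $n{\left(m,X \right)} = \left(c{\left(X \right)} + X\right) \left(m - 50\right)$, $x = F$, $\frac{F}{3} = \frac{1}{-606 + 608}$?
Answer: $- \frac{155433}{2} \approx -77717.0$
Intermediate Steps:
$F = \frac{3}{2}$ ($F = \frac{3}{-606 + 608} = \frac{3}{2} \approx 1.5$)
$x = \frac{3}{2} \approx 1.5$
$c{\left(C \right)} = 10$ ($c{\left(C \right)} = -5 + 15 = 10$)
$n{\left(m,X \right)} = \left(-50 + m\right) \left(10 + X\right)$ ($n{\left(m,X \right)} = \left(10 + X\right) \left(m - 50\right) = \left(10 + X\right) \left(-50 + m\right) = \left(-50 + m\right) \left(10 + X\right)$)
$\left(252 \left(-336\right) - 163\right) - n{\left(-569,x \right)} = \left(252 \left(-336\right) - 163\right) - \left(-500 - 75 + 10 \left(-569\right) + \frac{3}{2} \left(-569\right)\right) = \left(-84672 - 163\right) - \left(-500 - 75 - 5690 - \frac{1707}{2}\right) = -84835 - - \frac{14237}{2} = -84835 + \frac{14237}{2} = - \frac{155433}{2}$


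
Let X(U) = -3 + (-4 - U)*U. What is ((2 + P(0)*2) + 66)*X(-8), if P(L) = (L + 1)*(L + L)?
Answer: -2380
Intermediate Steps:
P(L) = 2*L*(1 + L) (P(L) = (1 + L)*(2*L) = 2*L*(1 + L))
X(U) = -3 + U*(-4 - U)
((2 + P(0)*2) + 66)*X(-8) = ((2 + (2*0*(1 + 0))*2) + 66)*(-3 - 1*(-8)² - 4*(-8)) = ((2 + (2*0*1)*2) + 66)*(-3 - 1*64 + 32) = ((2 + 0*2) + 66)*(-3 - 64 + 32) = ((2 + 0) + 66)*(-35) = (2 + 66)*(-35) = 68*(-35) = -2380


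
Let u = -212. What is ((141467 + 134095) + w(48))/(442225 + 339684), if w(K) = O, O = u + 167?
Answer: 275517/781909 ≈ 0.35236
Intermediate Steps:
O = -45 (O = -212 + 167 = -45)
w(K) = -45
((141467 + 134095) + w(48))/(442225 + 339684) = ((141467 + 134095) - 45)/(442225 + 339684) = (275562 - 45)/781909 = 275517*(1/781909) = 275517/781909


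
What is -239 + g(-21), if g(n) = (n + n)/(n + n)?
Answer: -238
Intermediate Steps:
g(n) = 1 (g(n) = (2*n)/((2*n)) = (2*n)*(1/(2*n)) = 1)
-239 + g(-21) = -239 + 1 = -238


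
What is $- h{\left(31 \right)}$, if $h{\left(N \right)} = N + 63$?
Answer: $-94$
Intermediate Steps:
$h{\left(N \right)} = 63 + N$
$- h{\left(31 \right)} = - (63 + 31) = \left(-1\right) 94 = -94$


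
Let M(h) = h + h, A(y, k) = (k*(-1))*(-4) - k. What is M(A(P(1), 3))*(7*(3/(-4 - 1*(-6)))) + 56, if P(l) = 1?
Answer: 245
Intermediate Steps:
A(y, k) = 3*k (A(y, k) = -k*(-4) - k = 4*k - k = 3*k)
M(h) = 2*h
M(A(P(1), 3))*(7*(3/(-4 - 1*(-6)))) + 56 = (2*(3*3))*(7*(3/(-4 - 1*(-6)))) + 56 = (2*9)*(7*(3/(-4 + 6))) + 56 = 18*(7*(3/2)) + 56 = 18*(21/2) + 56 = 189 + 56 = 245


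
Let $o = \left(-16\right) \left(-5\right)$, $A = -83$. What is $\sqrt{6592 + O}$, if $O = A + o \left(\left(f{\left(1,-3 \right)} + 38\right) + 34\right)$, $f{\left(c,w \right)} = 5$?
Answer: $\sqrt{12669} \approx 112.56$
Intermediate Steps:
$o = 80$
$O = 6077$ ($O = -83 + 80 \left(\left(5 + 38\right) + 34\right) = -83 + 80 \left(43 + 34\right) = -83 + 80 \cdot 77 = -83 + 6160 = 6077$)
$\sqrt{6592 + O} = \sqrt{6592 + 6077} = \sqrt{12669}$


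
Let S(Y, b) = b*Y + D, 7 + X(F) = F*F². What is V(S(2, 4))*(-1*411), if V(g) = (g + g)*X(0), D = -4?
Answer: 23016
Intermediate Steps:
X(F) = -7 + F³ (X(F) = -7 + F*F² = -7 + F³)
S(Y, b) = -4 + Y*b (S(Y, b) = b*Y - 4 = Y*b - 4 = -4 + Y*b)
V(g) = -14*g (V(g) = (g + g)*(-7 + 0³) = (2*g)*(-7 + 0) = (2*g)*(-7) = -14*g)
V(S(2, 4))*(-1*411) = (-14*(-4 + 2*4))*(-1*411) = -14*(-4 + 8)*(-411) = -14*4*(-411) = -56*(-411) = 23016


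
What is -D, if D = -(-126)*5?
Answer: -630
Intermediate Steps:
D = 630 (D = -63*(-10) = 630)
-D = -1*630 = -630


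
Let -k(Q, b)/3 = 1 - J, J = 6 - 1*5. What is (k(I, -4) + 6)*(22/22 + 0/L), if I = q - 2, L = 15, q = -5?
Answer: 6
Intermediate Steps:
J = 1 (J = 6 - 5 = 1)
I = -7 (I = -5 - 2 = -7)
k(Q, b) = 0 (k(Q, b) = -3*(1 - 1*1) = -3*(1 - 1) = -3*0 = 0)
(k(I, -4) + 6)*(22/22 + 0/L) = (0 + 6)*(22/22 + 0/15) = 6*(22*(1/22) + 0*(1/15)) = 6*(1 + 0) = 6*1 = 6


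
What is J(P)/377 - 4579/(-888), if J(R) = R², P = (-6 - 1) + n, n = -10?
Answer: 1982915/334776 ≈ 5.9231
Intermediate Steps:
P = -17 (P = (-6 - 1) - 10 = -7 - 10 = -17)
J(P)/377 - 4579/(-888) = (-17)²/377 - 4579/(-888) = 289*(1/377) - 4579*(-1/888) = 289/377 + 4579/888 = 1982915/334776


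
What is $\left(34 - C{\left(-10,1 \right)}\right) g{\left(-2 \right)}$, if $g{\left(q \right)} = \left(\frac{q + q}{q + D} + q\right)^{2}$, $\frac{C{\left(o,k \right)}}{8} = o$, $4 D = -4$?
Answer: $\frac{152}{3} \approx 50.667$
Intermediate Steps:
$D = -1$ ($D = \frac{1}{4} \left(-4\right) = -1$)
$C{\left(o,k \right)} = 8 o$
$g{\left(q \right)} = \left(q + \frac{2 q}{-1 + q}\right)^{2}$ ($g{\left(q \right)} = \left(\frac{q + q}{q - 1} + q\right)^{2} = \left(\frac{2 q}{-1 + q} + q\right)^{2} = \left(q + \frac{2 q}{-1 + q}\right)^{2}$)
$\left(34 - C{\left(-10,1 \right)}\right) g{\left(-2 \right)} = \left(34 - 8 \left(-10\right)\right) \frac{\left(-2\right)^{2} \left(1 - 2\right)^{2}}{\left(-1 - 2\right)^{2}} = \left(34 - -80\right) \frac{4 \left(-1\right)^{2}}{9} = \left(34 + 80\right) 4 \cdot 1 \cdot \frac{1}{9} = 114 \cdot \frac{4}{9} = \frac{152}{3}$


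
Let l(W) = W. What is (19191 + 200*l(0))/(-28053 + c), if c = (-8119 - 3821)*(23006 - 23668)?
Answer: 6397/2625409 ≈ 0.0024366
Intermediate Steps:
c = 7904280 (c = -11940*(-662) = 7904280)
(19191 + 200*l(0))/(-28053 + c) = (19191 + 200*0)/(-28053 + 7904280) = (19191 + 0)/7876227 = 19191*(1/7876227) = 6397/2625409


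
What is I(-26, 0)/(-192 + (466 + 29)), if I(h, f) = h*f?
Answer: 0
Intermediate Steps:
I(h, f) = f*h
I(-26, 0)/(-192 + (466 + 29)) = (0*(-26))/(-192 + (466 + 29)) = 0/(-192 + 495) = 0/303 = 0*(1/303) = 0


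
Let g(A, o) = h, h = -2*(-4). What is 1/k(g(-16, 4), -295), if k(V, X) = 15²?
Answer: 1/225 ≈ 0.0044444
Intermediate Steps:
h = 8
g(A, o) = 8
k(V, X) = 225
1/k(g(-16, 4), -295) = 1/225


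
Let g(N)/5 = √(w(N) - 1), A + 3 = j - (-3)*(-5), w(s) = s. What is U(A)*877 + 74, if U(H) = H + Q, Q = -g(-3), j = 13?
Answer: -4311 - 8770*I ≈ -4311.0 - 8770.0*I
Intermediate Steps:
A = -5 (A = -3 + (13 - (-3)*(-5)) = -3 + (13 - 1*15) = -3 + (13 - 15) = -3 - 2 = -5)
g(N) = 5*√(-1 + N) (g(N) = 5*√(N - 1) = 5*√(-1 + N))
Q = -10*I (Q = -5*√(-1 - 3) = -5*√(-4) = -5*2*I = -10*I ≈ -10.0*I)
U(H) = H - 10*I
U(A)*877 + 74 = (-5 - 10*I)*877 + 74 = (-4385 - 8770*I) + 74 = -4311 - 8770*I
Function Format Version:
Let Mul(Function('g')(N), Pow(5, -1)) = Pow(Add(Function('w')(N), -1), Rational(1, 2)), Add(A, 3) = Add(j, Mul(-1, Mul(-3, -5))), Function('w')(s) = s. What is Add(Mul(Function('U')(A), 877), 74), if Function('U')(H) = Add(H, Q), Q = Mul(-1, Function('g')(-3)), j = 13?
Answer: Add(-4311, Mul(-8770, I)) ≈ Add(-4311.0, Mul(-8770.0, I))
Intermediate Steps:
A = -5 (A = Add(-3, Add(13, Mul(-1, Mul(-3, -5)))) = Add(-3, Add(13, Mul(-1, 15))) = Add(-3, Add(13, -15)) = Add(-3, -2) = -5)
Function('g')(N) = Mul(5, Pow(Add(-1, N), Rational(1, 2))) (Function('g')(N) = Mul(5, Pow(Add(N, -1), Rational(1, 2))) = Mul(5, Pow(Add(-1, N), Rational(1, 2))))
Q = Mul(-10, I) (Q = Mul(-1, Mul(5, Pow(Add(-1, -3), Rational(1, 2)))) = Mul(-1, Mul(5, Pow(-4, Rational(1, 2)))) = Mul(-1, Mul(5, Mul(2, I))) = Mul(-1, Mul(10, I)) = Mul(-10, I) ≈ Mul(-10.000, I))
Function('U')(H) = Add(H, Mul(-10, I))
Add(Mul(Function('U')(A), 877), 74) = Add(Mul(Add(-5, Mul(-10, I)), 877), 74) = Add(Add(-4385, Mul(-8770, I)), 74) = Add(-4311, Mul(-8770, I))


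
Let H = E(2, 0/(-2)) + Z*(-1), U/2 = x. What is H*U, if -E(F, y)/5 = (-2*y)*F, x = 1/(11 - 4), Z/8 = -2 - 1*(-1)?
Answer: 16/7 ≈ 2.2857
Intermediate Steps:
Z = -8 (Z = 8*(-2 - 1*(-1)) = 8*(-2 + 1) = 8*(-1) = -8)
x = ⅐ (x = 1/7 = ⅐ ≈ 0.14286)
E(F, y) = 10*F*y (E(F, y) = -5*(-2*y)*F = -(-10)*F*y = 10*F*y)
U = 2/7 (U = 2*(⅐) = 2/7 ≈ 0.28571)
H = 8 (H = 10*2*(0/(-2)) - 8*(-1) = 10*2*(0*(-½)) + 8 = 10*2*0 + 8 = 0 + 8 = 8)
H*U = 8*(2/7) = 16/7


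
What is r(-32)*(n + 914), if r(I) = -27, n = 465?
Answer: -37233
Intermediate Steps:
r(-32)*(n + 914) = -27*(465 + 914) = -27*1379 = -37233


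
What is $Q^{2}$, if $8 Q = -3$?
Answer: $\frac{9}{64} \approx 0.14063$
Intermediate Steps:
$Q = - \frac{3}{8}$ ($Q = \frac{1}{8} \left(-3\right) = - \frac{3}{8} \approx -0.375$)
$Q^{2} = \left(- \frac{3}{8}\right)^{2} = \frac{9}{64}$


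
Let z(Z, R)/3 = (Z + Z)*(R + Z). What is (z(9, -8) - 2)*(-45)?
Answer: -2340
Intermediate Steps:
z(Z, R) = 6*Z*(R + Z) (z(Z, R) = 3*((Z + Z)*(R + Z)) = 3*((2*Z)*(R + Z)) = 3*(2*Z*(R + Z)) = 6*Z*(R + Z))
(z(9, -8) - 2)*(-45) = (6*9*(-8 + 9) - 2)*(-45) = (6*9*1 - 2)*(-45) = (54 - 2)*(-45) = 52*(-45) = -2340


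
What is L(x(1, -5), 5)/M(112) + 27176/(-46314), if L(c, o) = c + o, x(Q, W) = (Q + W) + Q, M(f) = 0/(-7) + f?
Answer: -737771/1296792 ≈ -0.56892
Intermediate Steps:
M(f) = f (M(f) = 0*(-⅐) + f = 0 + f = f)
x(Q, W) = W + 2*Q
L(x(1, -5), 5)/M(112) + 27176/(-46314) = ((-5 + 2*1) + 5)/112 + 27176/(-46314) = ((-5 + 2) + 5)*(1/112) + 27176*(-1/46314) = (-3 + 5)*(1/112) - 13588/23157 = 2*(1/112) - 13588/23157 = 1/56 - 13588/23157 = -737771/1296792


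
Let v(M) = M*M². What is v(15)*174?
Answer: 587250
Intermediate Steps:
v(M) = M³
v(15)*174 = 15³*174 = 3375*174 = 587250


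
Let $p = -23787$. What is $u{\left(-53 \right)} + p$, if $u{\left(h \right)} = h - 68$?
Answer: $-23908$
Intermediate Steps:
$u{\left(h \right)} = -68 + h$ ($u{\left(h \right)} = h - 68 = -68 + h$)
$u{\left(-53 \right)} + p = \left(-68 - 53\right) - 23787 = -121 - 23787 = -23908$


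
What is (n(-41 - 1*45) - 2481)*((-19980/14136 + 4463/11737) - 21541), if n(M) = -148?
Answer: 71184753598763/1256926 ≈ 5.6634e+7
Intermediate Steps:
(n(-41 - 1*45) - 2481)*((-19980/14136 + 4463/11737) - 21541) = (-148 - 2481)*((-19980/14136 + 4463/11737) - 21541) = -2629*((-19980*1/14136 + 4463*(1/11737)) - 21541) = -2629*((-1665/1178 + 4463/11737) - 21541) = -2629*(-14284691/13826186 - 21541) = -2629*(-297844157317/13826186) = 71184753598763/1256926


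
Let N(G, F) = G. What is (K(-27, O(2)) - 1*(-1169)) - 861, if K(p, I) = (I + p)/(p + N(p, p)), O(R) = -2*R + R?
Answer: 16661/54 ≈ 308.54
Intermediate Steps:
O(R) = -R
K(p, I) = (I + p)/(2*p) (K(p, I) = (I + p)/(p + p) = (I + p)/((2*p)) = (I + p)*(1/(2*p)) = (I + p)/(2*p))
(K(-27, O(2)) - 1*(-1169)) - 861 = ((1/2)*(-1*2 - 27)/(-27) - 1*(-1169)) - 861 = ((1/2)*(-1/27)*(-2 - 27) + 1169) - 861 = ((1/2)*(-1/27)*(-29) + 1169) - 861 = (29/54 + 1169) - 861 = 63155/54 - 861 = 16661/54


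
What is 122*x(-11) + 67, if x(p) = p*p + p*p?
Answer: 29591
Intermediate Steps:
x(p) = 2*p² (x(p) = p² + p² = 2*p²)
122*x(-11) + 67 = 122*(2*(-11)²) + 67 = 122*(2*121) + 67 = 122*242 + 67 = 29524 + 67 = 29591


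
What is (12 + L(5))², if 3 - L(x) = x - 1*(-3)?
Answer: 49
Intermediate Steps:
L(x) = -x (L(x) = 3 - (x - 1*(-3)) = 3 - (x + 3) = 3 - (3 + x) = 3 + (-3 - x) = -x)
(12 + L(5))² = (12 - 1*5)² = (12 - 5)² = 7² = 49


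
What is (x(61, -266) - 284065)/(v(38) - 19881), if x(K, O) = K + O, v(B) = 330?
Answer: 40610/2793 ≈ 14.540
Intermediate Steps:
(x(61, -266) - 284065)/(v(38) - 19881) = ((61 - 266) - 284065)/(330 - 19881) = (-205 - 284065)/(-19551) = -284270*(-1/19551) = 40610/2793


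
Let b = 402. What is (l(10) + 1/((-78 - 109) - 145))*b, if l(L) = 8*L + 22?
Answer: 6806463/166 ≈ 41003.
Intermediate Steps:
l(L) = 22 + 8*L
(l(10) + 1/((-78 - 109) - 145))*b = ((22 + 8*10) + 1/((-78 - 109) - 145))*402 = ((22 + 80) + 1/(-187 - 145))*402 = (102 + 1/(-332))*402 = (102 - 1/332)*402 = (33863/332)*402 = 6806463/166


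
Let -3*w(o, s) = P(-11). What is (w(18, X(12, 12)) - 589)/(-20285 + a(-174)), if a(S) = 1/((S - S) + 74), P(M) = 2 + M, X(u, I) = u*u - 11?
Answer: 43364/1501089 ≈ 0.028888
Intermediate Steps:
X(u, I) = -11 + u² (X(u, I) = u² - 11 = -11 + u²)
w(o, s) = 3 (w(o, s) = -(2 - 11)/3 = -⅓*(-9) = 3)
a(S) = 1/74 (a(S) = 1/(0 + 74) = 1/74)
(w(18, X(12, 12)) - 589)/(-20285 + a(-174)) = (3 - 589)/(-20285 + 1/74) = -586/(-1501089/74) = -586*(-74/1501089) = 43364/1501089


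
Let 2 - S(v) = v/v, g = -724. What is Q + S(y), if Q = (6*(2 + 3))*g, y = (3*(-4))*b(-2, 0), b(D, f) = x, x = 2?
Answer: -21719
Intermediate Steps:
b(D, f) = 2
y = -24 (y = (3*(-4))*2 = -12*2 = -24)
S(v) = 1 (S(v) = 2 - v/v = 2 - 1*1 = 2 - 1 = 1)
Q = -21720 (Q = (6*(2 + 3))*(-724) = (6*5)*(-724) = 30*(-724) = -21720)
Q + S(y) = -21720 + 1 = -21719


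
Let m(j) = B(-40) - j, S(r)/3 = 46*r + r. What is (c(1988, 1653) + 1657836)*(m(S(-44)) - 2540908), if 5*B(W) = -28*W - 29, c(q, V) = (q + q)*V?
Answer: -104296168948356/5 ≈ -2.0859e+13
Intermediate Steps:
c(q, V) = 2*V*q (c(q, V) = (2*q)*V = 2*V*q)
B(W) = -29/5 - 28*W/5 (B(W) = (-28*W - 29)/5 = (-29 - 28*W)/5 = -29/5 - 28*W/5)
S(r) = 141*r (S(r) = 3*(46*r + r) = 3*(47*r) = 141*r)
m(j) = 1091/5 - j (m(j) = (-29/5 - 28/5*(-40)) - j = (-29/5 + 224) - j = 1091/5 - j)
(c(1988, 1653) + 1657836)*(m(S(-44)) - 2540908) = (2*1653*1988 + 1657836)*((1091/5 - 141*(-44)) - 2540908) = (6572328 + 1657836)*((1091/5 - 1*(-6204)) - 2540908) = 8230164*((1091/5 + 6204) - 2540908) = 8230164*(32111/5 - 2540908) = 8230164*(-12672429/5) = -104296168948356/5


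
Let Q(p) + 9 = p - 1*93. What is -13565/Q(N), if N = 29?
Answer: 13565/73 ≈ 185.82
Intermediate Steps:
Q(p) = -102 + p (Q(p) = -9 + (p - 1*93) = -9 + (p - 93) = -9 + (-93 + p) = -102 + p)
-13565/Q(N) = -13565/(-102 + 29) = -13565/(-73) = -13565*(-1/73) = 13565/73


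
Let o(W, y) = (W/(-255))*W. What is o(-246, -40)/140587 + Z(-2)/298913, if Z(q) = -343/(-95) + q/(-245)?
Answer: -5573366400261/3325512415609685 ≈ -0.0016759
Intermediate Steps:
Z(q) = 343/95 - q/245 (Z(q) = -343*(-1/95) + q*(-1/245) = 343/95 - q/245)
o(W, y) = -W²/255 (o(W, y) = (W*(-1/255))*W = (-W/255)*W = -W²/255)
o(-246, -40)/140587 + Z(-2)/298913 = -1/255*(-246)²/140587 + (343/95 - 1/245*(-2))/298913 = -1/255*60516*(1/140587) + (343/95 + 2/245)*(1/298913) = -20172/85*1/140587 + (3369/931)*(1/298913) = -20172/11949895 + 3369/278288003 = -5573366400261/3325512415609685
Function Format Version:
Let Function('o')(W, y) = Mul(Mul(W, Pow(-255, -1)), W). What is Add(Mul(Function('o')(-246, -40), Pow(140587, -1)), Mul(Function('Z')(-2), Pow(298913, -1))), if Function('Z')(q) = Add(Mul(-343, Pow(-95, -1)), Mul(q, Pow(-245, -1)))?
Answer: Rational(-5573366400261, 3325512415609685) ≈ -0.0016759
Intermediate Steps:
Function('Z')(q) = Add(Rational(343, 95), Mul(Rational(-1, 245), q)) (Function('Z')(q) = Add(Mul(-343, Rational(-1, 95)), Mul(q, Rational(-1, 245))) = Add(Rational(343, 95), Mul(Rational(-1, 245), q)))
Function('o')(W, y) = Mul(Rational(-1, 255), Pow(W, 2)) (Function('o')(W, y) = Mul(Mul(W, Rational(-1, 255)), W) = Mul(Mul(Rational(-1, 255), W), W) = Mul(Rational(-1, 255), Pow(W, 2)))
Add(Mul(Function('o')(-246, -40), Pow(140587, -1)), Mul(Function('Z')(-2), Pow(298913, -1))) = Add(Mul(Mul(Rational(-1, 255), Pow(-246, 2)), Pow(140587, -1)), Mul(Add(Rational(343, 95), Mul(Rational(-1, 245), -2)), Pow(298913, -1))) = Add(Mul(Mul(Rational(-1, 255), 60516), Rational(1, 140587)), Mul(Add(Rational(343, 95), Rational(2, 245)), Rational(1, 298913))) = Add(Mul(Rational(-20172, 85), Rational(1, 140587)), Mul(Rational(3369, 931), Rational(1, 298913))) = Add(Rational(-20172, 11949895), Rational(3369, 278288003)) = Rational(-5573366400261, 3325512415609685)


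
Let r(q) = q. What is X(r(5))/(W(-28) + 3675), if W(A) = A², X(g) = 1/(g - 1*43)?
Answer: -1/169442 ≈ -5.9017e-6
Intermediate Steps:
X(g) = 1/(-43 + g) (X(g) = 1/(g - 43) = 1/(-43 + g))
X(r(5))/(W(-28) + 3675) = 1/((-43 + 5)*((-28)² + 3675)) = 1/((-38)*(784 + 3675)) = -1/38/4459 = -1/38*1/4459 = -1/169442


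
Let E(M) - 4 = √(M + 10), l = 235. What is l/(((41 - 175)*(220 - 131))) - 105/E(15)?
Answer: -418115/35778 ≈ -11.686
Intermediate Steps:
E(M) = 4 + √(10 + M) (E(M) = 4 + √(M + 10) = 4 + √(10 + M))
l/(((41 - 175)*(220 - 131))) - 105/E(15) = 235/(((41 - 175)*(220 - 131))) - 105/(4 + √(10 + 15)) = 235/((-134*89)) - 105/(4 + √25) = 235/(-11926) - 105/(4 + 5) = 235*(-1/11926) - 105/9 = -235/11926 - 105*⅑ = -235/11926 - 35/3 = -418115/35778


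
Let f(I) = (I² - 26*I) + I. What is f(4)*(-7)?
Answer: 588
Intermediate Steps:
f(I) = I² - 25*I
f(4)*(-7) = (4*(-25 + 4))*(-7) = (4*(-21))*(-7) = -84*(-7) = 588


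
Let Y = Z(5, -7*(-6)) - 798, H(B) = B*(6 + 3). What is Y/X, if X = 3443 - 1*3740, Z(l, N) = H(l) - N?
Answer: 265/99 ≈ 2.6768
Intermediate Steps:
H(B) = 9*B (H(B) = B*9 = 9*B)
Z(l, N) = -N + 9*l (Z(l, N) = 9*l - N = -N + 9*l)
X = -297 (X = 3443 - 3740 = -297)
Y = -795 (Y = (-(-7)*(-6) + 9*5) - 798 = (-1*42 + 45) - 798 = (-42 + 45) - 798 = 3 - 798 = -795)
Y/X = -795/(-297) = -795*(-1/297) = 265/99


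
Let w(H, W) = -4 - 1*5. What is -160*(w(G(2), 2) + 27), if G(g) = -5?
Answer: -2880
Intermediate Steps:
w(H, W) = -9 (w(H, W) = -4 - 5 = -9)
-160*(w(G(2), 2) + 27) = -160*(-9 + 27) = -160*18 = -2880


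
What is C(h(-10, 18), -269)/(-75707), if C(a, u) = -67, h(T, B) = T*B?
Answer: 67/75707 ≈ 0.00088499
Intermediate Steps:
h(T, B) = B*T
C(h(-10, 18), -269)/(-75707) = -67/(-75707) = -67*(-1/75707) = 67/75707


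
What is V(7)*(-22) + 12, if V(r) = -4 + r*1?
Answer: -54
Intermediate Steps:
V(r) = -4 + r
V(7)*(-22) + 12 = (-4 + 7)*(-22) + 12 = 3*(-22) + 12 = -66 + 12 = -54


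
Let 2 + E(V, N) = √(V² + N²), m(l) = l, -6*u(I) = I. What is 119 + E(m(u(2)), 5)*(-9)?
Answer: 137 - 3*√226 ≈ 91.900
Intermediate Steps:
u(I) = -I/6
E(V, N) = -2 + √(N² + V²) (E(V, N) = -2 + √(V² + N²) = -2 + √(N² + V²))
119 + E(m(u(2)), 5)*(-9) = 119 + (-2 + √(5² + (-⅙*2)²))*(-9) = 119 + (-2 + √(25 + (-⅓)²))*(-9) = 119 + (-2 + √(25 + ⅑))*(-9) = 119 + (-2 + √(226/9))*(-9) = 119 + (-2 + √226/3)*(-9) = 119 + (18 - 3*√226) = 137 - 3*√226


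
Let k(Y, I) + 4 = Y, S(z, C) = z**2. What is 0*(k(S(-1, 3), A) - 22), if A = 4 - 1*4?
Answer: 0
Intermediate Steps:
A = 0 (A = 4 - 4 = 0)
k(Y, I) = -4 + Y
0*(k(S(-1, 3), A) - 22) = 0*((-4 + (-1)**2) - 22) = 0*((-4 + 1) - 22) = 0*(-3 - 22) = 0*(-25) = 0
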